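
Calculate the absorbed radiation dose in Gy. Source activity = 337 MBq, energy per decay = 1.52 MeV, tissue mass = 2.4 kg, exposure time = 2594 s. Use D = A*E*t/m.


A = 337 MBq = 3.3700e+08 Bq
E = 1.52 MeV = 2.43504e-13 J
D = A*E*t/m = 3.3700e+08*2.43504e-13*2594/2.4
D = 0.08869 Gy


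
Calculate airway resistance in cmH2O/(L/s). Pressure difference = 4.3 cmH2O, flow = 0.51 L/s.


R = dP / flow
R = 4.3 / 0.51
R = 8.431 cmH2O/(L/s)


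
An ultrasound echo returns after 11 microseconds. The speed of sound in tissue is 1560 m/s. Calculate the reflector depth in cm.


depth = c * t / 2
t = 11 us = 1.1000e-05 s
depth = 1560 * 1.1000e-05 / 2
depth = 0.00858 m = 0.858 cm


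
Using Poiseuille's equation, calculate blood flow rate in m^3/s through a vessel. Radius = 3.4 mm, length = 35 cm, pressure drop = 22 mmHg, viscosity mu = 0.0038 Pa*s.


Q = pi*r^4*dP / (8*mu*L)
r = 0.0034 m, L = 0.35 m
dP = 22 mmHg = 2933.084 Pa
Q = 1.1573e-04 m^3/s


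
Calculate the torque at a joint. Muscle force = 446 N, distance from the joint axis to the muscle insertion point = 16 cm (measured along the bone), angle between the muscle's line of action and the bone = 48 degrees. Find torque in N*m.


Torque = F * d * sin(theta)   (moment arm = d*sin(theta))
d = 16 cm = 0.16 m
Torque = 446 * 0.16 * sin(48)
Torque = 53.03 N*m


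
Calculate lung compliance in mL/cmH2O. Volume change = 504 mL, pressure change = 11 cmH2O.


C = dV / dP
C = 504 / 11
C = 45.82 mL/cmH2O


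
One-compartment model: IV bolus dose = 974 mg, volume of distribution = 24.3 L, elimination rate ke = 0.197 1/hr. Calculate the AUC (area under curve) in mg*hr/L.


C0 = Dose/Vd = 974/24.3 = 40.0823 mg/L
AUC = C0/ke = 40.0823/0.197
AUC = 203.5 mg*hr/L


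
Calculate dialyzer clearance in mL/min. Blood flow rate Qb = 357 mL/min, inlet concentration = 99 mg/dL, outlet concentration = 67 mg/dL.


K = Qb * (Cb_in - Cb_out) / Cb_in
K = 357 * (99 - 67) / 99
K = 115.4 mL/min


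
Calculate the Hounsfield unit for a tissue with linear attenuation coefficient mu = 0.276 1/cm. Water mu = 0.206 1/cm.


HU = ((mu_tissue - mu_water) / mu_water) * 1000
HU = ((0.276 - 0.206) / 0.206) * 1000
HU = 339.8


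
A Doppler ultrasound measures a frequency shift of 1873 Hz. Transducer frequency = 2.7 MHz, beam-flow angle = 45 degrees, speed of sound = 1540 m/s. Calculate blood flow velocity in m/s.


v = fd * c / (2 * f0 * cos(theta))
v = 1873 * 1540 / (2 * 2.7000e+06 * cos(45))
v = 0.7554 m/s


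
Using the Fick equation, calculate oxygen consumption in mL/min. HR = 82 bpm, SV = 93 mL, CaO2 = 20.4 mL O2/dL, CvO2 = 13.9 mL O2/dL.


CO = HR*SV = 82*93/1000 = 7.626 L/min
a-v O2 diff = 20.4 - 13.9 = 6.5 mL/dL
VO2 = CO * (CaO2-CvO2) * 10 dL/L
VO2 = 7.626 * 6.5 * 10
VO2 = 495.7 mL/min


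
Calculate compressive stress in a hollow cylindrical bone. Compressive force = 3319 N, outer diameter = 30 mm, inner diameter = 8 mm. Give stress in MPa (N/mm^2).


A = pi*(r_o^2 - r_i^2)
r_o = 15 mm, r_i = 4 mm
A = 656.593 mm^2
sigma = F/A = 3319 / 656.593
sigma = 5.055 MPa


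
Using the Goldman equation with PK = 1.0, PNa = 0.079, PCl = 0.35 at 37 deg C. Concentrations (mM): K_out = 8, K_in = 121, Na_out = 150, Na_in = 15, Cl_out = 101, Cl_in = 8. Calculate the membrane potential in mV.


Vm = (RT/F)*ln((PK*Ko + PNa*Nao + PCl*Cli)/(PK*Ki + PNa*Nai + PCl*Clo))
Numer = 22.65, Denom = 157.535
Vm = -51.83 mV


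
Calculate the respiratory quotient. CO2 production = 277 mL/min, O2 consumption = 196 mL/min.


RQ = VCO2 / VO2
RQ = 277 / 196
RQ = 1.413


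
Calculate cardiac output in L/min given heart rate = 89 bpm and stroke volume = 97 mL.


CO = HR * SV
CO = 89 * 97 / 1000
CO = 8.633 L/min


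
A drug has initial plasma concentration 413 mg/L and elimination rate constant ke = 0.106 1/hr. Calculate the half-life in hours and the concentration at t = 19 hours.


t_half = ln(2) / ke = 0.693147 / 0.106 = 6.539 hr
C(t) = C0 * exp(-ke*t) = 413 * exp(-0.106*19)
C(19) = 55.12 mg/L


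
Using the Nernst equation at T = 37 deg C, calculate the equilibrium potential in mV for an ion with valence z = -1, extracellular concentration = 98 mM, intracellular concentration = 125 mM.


E = (RT/(zF)) * ln(C_out/C_in)
T = 37 + 273.15 = 310.15 K
E = (8.314 * 310.15 / (-1 * 96485)) * ln(98/125)
E = 6.503 mV


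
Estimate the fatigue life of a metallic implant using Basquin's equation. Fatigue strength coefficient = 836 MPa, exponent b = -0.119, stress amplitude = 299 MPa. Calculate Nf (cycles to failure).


sigma_a = sigma_f' * (2Nf)^b
2Nf = (sigma_a/sigma_f')^(1/b)
2Nf = (299/836)^(1/-0.119)
2Nf = 5654.5195
Nf = 2827


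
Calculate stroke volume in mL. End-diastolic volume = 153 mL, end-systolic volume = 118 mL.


SV = EDV - ESV
SV = 153 - 118
SV = 35 mL


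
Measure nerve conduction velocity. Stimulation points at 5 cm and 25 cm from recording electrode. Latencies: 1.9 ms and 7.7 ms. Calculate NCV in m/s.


Distance = (25 - 5) / 100 = 0.2 m
dt = (7.7 - 1.9) / 1000 = 0.0058 s
NCV = dist / dt = 34.48 m/s


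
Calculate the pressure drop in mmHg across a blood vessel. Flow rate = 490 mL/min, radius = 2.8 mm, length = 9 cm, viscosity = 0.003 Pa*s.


dP = 8*mu*L*Q / (pi*r^4)
Q = 490 mL/min = 8.16667e-06 m^3/s
dP = 91.3517 Pa = 91.3517 / 133.322 mmHg = 0.6852 mmHg


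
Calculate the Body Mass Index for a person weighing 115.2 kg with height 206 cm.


BMI = weight / height^2
height = 206 cm = 2.06 m
BMI = 115.2 / 2.06^2
BMI = 27.15 kg/m^2


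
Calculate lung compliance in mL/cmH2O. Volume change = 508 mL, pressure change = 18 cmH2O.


C = dV / dP
C = 508 / 18
C = 28.22 mL/cmH2O


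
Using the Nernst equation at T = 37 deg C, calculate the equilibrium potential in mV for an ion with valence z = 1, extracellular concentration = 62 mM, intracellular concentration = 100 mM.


E = (RT/(zF)) * ln(C_out/C_in)
T = 37 + 273.15 = 310.15 K
E = (8.314 * 310.15 / (1 * 96485)) * ln(62/100)
E = -12.78 mV


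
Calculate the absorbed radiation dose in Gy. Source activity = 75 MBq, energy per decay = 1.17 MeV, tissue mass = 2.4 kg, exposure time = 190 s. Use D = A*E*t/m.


A = 75 MBq = 7.5000e+07 Bq
E = 1.17 MeV = 1.87434e-13 J
D = A*E*t/m = 7.5000e+07*1.87434e-13*190/2.4
D = 0.001113 Gy


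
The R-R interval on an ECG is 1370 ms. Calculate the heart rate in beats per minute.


HR = 60 / RR_interval(s)
RR = 1370 ms = 1.37 s
HR = 60 / 1.37 = 43.8 bpm


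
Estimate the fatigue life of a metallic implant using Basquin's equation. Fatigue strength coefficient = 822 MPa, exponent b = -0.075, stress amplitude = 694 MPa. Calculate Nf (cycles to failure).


sigma_a = sigma_f' * (2Nf)^b
2Nf = (sigma_a/sigma_f')^(1/b)
2Nf = (694/822)^(1/-0.075)
2Nf = 9.5535466
Nf = 4.777


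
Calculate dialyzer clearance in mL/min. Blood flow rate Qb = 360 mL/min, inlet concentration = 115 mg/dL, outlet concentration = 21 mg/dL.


K = Qb * (Cb_in - Cb_out) / Cb_in
K = 360 * (115 - 21) / 115
K = 294.3 mL/min


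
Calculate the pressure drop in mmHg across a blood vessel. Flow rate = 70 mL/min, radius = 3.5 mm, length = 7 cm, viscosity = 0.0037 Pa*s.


dP = 8*mu*L*Q / (pi*r^4)
Q = 70 mL/min = 1.16667e-06 m^3/s
dP = 5.12762 Pa = 5.12762 / 133.322 mmHg = 0.03846 mmHg


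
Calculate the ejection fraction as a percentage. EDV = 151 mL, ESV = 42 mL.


SV = EDV - ESV = 151 - 42 = 109 mL
EF = SV/EDV * 100 = 109/151 * 100
EF = 72.19%


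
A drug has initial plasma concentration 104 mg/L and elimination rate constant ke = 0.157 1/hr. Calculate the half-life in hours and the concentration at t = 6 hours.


t_half = ln(2) / ke = 0.693147 / 0.157 = 4.415 hr
C(t) = C0 * exp(-ke*t) = 104 * exp(-0.157*6)
C(6) = 40.54 mg/L


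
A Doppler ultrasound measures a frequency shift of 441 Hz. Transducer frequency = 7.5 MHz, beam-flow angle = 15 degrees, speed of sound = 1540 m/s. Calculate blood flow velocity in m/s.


v = fd * c / (2 * f0 * cos(theta))
v = 441 * 1540 / (2 * 7.5000e+06 * cos(15))
v = 0.04687 m/s


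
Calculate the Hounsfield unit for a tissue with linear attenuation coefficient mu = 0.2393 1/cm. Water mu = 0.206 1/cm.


HU = ((mu_tissue - mu_water) / mu_water) * 1000
HU = ((0.2393 - 0.206) / 0.206) * 1000
HU = 161.7


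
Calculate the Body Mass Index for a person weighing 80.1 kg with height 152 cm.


BMI = weight / height^2
height = 152 cm = 1.52 m
BMI = 80.1 / 1.52^2
BMI = 34.67 kg/m^2


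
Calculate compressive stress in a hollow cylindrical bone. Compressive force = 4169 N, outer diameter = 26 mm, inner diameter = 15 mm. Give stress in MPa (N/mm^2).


A = pi*(r_o^2 - r_i^2)
r_o = 13 mm, r_i = 7.5 mm
A = 354.215 mm^2
sigma = F/A = 4169 / 354.215
sigma = 11.77 MPa


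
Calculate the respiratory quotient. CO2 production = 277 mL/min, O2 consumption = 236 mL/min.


RQ = VCO2 / VO2
RQ = 277 / 236
RQ = 1.174


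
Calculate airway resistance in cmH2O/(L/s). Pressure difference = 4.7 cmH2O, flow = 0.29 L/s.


R = dP / flow
R = 4.7 / 0.29
R = 16.21 cmH2O/(L/s)


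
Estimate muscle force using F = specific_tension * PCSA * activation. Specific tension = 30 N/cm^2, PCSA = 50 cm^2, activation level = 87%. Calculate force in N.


F = sigma * PCSA * activation
F = 30 * 50 * 0.87
F = 1305 N


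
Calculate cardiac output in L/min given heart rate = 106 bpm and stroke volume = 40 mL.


CO = HR * SV
CO = 106 * 40 / 1000
CO = 4.24 L/min


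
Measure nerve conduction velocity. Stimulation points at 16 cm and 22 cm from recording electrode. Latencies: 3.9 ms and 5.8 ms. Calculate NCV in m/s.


Distance = (22 - 16) / 100 = 0.06 m
dt = (5.8 - 3.9) / 1000 = 0.0019 s
NCV = dist / dt = 31.58 m/s


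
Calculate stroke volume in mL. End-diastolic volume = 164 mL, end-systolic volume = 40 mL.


SV = EDV - ESV
SV = 164 - 40
SV = 124 mL


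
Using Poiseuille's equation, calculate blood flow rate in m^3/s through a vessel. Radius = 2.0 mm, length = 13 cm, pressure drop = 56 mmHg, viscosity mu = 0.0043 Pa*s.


Q = pi*r^4*dP / (8*mu*L)
r = 0.002 m, L = 0.13 m
dP = 56 mmHg = 7466.032 Pa
Q = 8.3919e-05 m^3/s


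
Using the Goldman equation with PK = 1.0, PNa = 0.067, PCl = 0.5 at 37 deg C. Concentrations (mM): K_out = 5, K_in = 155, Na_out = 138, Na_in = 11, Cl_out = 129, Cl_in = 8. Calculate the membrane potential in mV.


Vm = (RT/F)*ln((PK*Ko + PNa*Nao + PCl*Cli)/(PK*Ki + PNa*Nai + PCl*Clo))
Numer = 18.246, Denom = 220.237
Vm = -66.57 mV


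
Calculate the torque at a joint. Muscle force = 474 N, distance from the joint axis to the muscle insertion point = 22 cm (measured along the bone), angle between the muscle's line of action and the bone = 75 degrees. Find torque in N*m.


Torque = F * d * sin(theta)   (moment arm = d*sin(theta))
d = 22 cm = 0.22 m
Torque = 474 * 0.22 * sin(75)
Torque = 100.7 N*m


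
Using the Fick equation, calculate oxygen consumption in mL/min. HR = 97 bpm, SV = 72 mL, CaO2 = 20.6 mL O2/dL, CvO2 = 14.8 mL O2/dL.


CO = HR*SV = 97*72/1000 = 6.984 L/min
a-v O2 diff = 20.6 - 14.8 = 5.8 mL/dL
VO2 = CO * (CaO2-CvO2) * 10 dL/L
VO2 = 6.984 * 5.8 * 10
VO2 = 405.1 mL/min


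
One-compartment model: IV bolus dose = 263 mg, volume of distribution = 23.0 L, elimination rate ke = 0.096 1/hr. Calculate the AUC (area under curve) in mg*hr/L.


C0 = Dose/Vd = 263/23.0 = 11.4348 mg/L
AUC = C0/ke = 11.4348/0.096
AUC = 119.1 mg*hr/L


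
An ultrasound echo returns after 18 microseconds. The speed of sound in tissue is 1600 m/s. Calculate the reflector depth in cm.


depth = c * t / 2
t = 18 us = 1.8000e-05 s
depth = 1600 * 1.8000e-05 / 2
depth = 0.0144 m = 1.44 cm


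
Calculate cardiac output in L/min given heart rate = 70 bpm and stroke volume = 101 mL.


CO = HR * SV
CO = 70 * 101 / 1000
CO = 7.07 L/min


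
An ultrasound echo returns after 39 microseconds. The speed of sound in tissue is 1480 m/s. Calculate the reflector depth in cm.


depth = c * t / 2
t = 39 us = 3.9000e-05 s
depth = 1480 * 3.9000e-05 / 2
depth = 0.02886 m = 2.886 cm


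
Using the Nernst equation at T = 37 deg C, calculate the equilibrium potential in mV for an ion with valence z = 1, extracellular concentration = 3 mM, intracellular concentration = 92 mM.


E = (RT/(zF)) * ln(C_out/C_in)
T = 37 + 273.15 = 310.15 K
E = (8.314 * 310.15 / (1 * 96485)) * ln(3/92)
E = -91.49 mV


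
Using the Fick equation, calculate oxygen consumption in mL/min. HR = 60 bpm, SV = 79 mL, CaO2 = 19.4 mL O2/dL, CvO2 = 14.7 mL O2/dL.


CO = HR*SV = 60*79/1000 = 4.74 L/min
a-v O2 diff = 19.4 - 14.7 = 4.7 mL/dL
VO2 = CO * (CaO2-CvO2) * 10 dL/L
VO2 = 4.74 * 4.7 * 10
VO2 = 222.8 mL/min


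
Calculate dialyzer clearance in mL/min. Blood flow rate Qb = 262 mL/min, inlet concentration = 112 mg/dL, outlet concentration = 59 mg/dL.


K = Qb * (Cb_in - Cb_out) / Cb_in
K = 262 * (112 - 59) / 112
K = 124 mL/min


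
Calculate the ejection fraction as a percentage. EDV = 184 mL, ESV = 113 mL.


SV = EDV - ESV = 184 - 113 = 71 mL
EF = SV/EDV * 100 = 71/184 * 100
EF = 38.59%


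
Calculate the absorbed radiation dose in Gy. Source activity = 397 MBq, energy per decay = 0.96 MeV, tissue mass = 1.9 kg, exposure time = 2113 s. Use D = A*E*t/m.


A = 397 MBq = 3.9700e+08 Bq
E = 0.96 MeV = 1.53792e-13 J
D = A*E*t/m = 3.9700e+08*1.53792e-13*2113/1.9
D = 0.0679 Gy


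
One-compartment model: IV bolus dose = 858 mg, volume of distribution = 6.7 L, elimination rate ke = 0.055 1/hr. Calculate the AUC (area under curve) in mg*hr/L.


C0 = Dose/Vd = 858/6.7 = 128.06 mg/L
AUC = C0/ke = 128.06/0.055
AUC = 2328 mg*hr/L


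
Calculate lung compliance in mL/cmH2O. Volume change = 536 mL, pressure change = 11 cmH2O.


C = dV / dP
C = 536 / 11
C = 48.73 mL/cmH2O


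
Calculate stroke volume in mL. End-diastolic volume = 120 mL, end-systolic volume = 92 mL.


SV = EDV - ESV
SV = 120 - 92
SV = 28 mL


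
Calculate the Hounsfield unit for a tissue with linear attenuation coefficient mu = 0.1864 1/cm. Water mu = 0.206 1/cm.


HU = ((mu_tissue - mu_water) / mu_water) * 1000
HU = ((0.1864 - 0.206) / 0.206) * 1000
HU = -95.15


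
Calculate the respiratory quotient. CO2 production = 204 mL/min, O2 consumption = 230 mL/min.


RQ = VCO2 / VO2
RQ = 204 / 230
RQ = 0.887


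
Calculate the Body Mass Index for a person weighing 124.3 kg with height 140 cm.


BMI = weight / height^2
height = 140 cm = 1.4 m
BMI = 124.3 / 1.4^2
BMI = 63.42 kg/m^2


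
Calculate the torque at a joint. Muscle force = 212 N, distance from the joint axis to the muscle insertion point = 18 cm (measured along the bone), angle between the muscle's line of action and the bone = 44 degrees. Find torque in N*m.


Torque = F * d * sin(theta)   (moment arm = d*sin(theta))
d = 18 cm = 0.18 m
Torque = 212 * 0.18 * sin(44)
Torque = 26.51 N*m


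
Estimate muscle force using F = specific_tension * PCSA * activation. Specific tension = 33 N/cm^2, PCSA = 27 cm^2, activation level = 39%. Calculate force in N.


F = sigma * PCSA * activation
F = 33 * 27 * 0.39
F = 347.5 N


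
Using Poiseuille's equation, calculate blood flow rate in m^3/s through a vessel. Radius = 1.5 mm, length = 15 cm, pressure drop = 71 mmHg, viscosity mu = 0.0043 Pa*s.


Q = pi*r^4*dP / (8*mu*L)
r = 0.0015 m, L = 0.15 m
dP = 71 mmHg = 9465.862 Pa
Q = 2.9176e-05 m^3/s


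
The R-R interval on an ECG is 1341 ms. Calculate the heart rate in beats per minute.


HR = 60 / RR_interval(s)
RR = 1341 ms = 1.341 s
HR = 60 / 1.341 = 44.74 bpm


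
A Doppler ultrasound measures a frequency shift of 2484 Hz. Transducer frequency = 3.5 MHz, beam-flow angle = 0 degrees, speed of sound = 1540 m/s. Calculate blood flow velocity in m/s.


v = fd * c / (2 * f0 * cos(theta))
v = 2484 * 1540 / (2 * 3.5000e+06 * cos(0))
v = 0.5465 m/s


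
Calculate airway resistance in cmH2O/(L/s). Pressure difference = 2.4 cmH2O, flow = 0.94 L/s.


R = dP / flow
R = 2.4 / 0.94
R = 2.553 cmH2O/(L/s)


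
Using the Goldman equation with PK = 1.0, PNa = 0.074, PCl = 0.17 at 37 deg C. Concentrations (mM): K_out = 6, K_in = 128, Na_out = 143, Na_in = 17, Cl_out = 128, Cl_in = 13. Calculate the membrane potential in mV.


Vm = (RT/F)*ln((PK*Ko + PNa*Nao + PCl*Cli)/(PK*Ki + PNa*Nai + PCl*Clo))
Numer = 18.792, Denom = 151.018
Vm = -55.69 mV


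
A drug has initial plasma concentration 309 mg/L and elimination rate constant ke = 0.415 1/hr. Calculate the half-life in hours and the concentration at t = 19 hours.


t_half = ln(2) / ke = 0.693147 / 0.415 = 1.67 hr
C(t) = C0 * exp(-ke*t) = 309 * exp(-0.415*19)
C(19) = 0.1163 mg/L


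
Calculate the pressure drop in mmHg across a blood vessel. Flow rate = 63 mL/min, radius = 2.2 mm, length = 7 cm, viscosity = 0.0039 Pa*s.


dP = 8*mu*L*Q / (pi*r^4)
Q = 63 mL/min = 1.05e-06 m^3/s
dP = 31.1603 Pa = 31.1603 / 133.322 mmHg = 0.2337 mmHg


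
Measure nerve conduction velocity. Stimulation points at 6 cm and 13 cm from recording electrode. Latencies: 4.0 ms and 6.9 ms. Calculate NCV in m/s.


Distance = (13 - 6) / 100 = 0.07 m
dt = (6.9 - 4.0) / 1000 = 0.0029 s
NCV = dist / dt = 24.14 m/s


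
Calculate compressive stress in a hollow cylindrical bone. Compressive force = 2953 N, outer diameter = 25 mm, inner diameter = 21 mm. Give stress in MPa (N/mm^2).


A = pi*(r_o^2 - r_i^2)
r_o = 12.5 mm, r_i = 10.5 mm
A = 144.513 mm^2
sigma = F/A = 2953 / 144.513
sigma = 20.43 MPa


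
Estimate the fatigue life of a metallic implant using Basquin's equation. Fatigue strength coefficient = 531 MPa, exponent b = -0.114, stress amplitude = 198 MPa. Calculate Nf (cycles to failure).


sigma_a = sigma_f' * (2Nf)^b
2Nf = (sigma_a/sigma_f')^(1/b)
2Nf = (198/531)^(1/-0.114)
2Nf = 5729.9657
Nf = 2865


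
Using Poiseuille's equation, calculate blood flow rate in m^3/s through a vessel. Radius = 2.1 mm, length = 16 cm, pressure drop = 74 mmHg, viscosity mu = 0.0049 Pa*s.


Q = pi*r^4*dP / (8*mu*L)
r = 0.0021 m, L = 0.16 m
dP = 74 mmHg = 9865.828 Pa
Q = 9.6107e-05 m^3/s


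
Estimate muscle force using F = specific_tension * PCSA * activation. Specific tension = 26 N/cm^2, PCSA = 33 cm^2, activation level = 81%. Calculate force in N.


F = sigma * PCSA * activation
F = 26 * 33 * 0.81
F = 695 N


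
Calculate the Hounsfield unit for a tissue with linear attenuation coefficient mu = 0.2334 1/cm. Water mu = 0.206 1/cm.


HU = ((mu_tissue - mu_water) / mu_water) * 1000
HU = ((0.2334 - 0.206) / 0.206) * 1000
HU = 133


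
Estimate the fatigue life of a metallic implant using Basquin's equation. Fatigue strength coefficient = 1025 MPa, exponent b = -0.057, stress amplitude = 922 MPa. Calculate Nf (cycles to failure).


sigma_a = sigma_f' * (2Nf)^b
2Nf = (sigma_a/sigma_f')^(1/b)
2Nf = (922/1025)^(1/-0.057)
2Nf = 6.4105274
Nf = 3.205


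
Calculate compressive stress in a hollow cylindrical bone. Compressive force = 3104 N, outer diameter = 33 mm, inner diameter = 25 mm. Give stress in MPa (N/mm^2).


A = pi*(r_o^2 - r_i^2)
r_o = 16.5 mm, r_i = 12.5 mm
A = 364.425 mm^2
sigma = F/A = 3104 / 364.425
sigma = 8.518 MPa


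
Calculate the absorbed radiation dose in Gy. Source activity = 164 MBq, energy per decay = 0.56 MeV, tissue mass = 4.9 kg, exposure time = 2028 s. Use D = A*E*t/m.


A = 164 MBq = 1.6400e+08 Bq
E = 0.56 MeV = 8.9712e-14 J
D = A*E*t/m = 1.6400e+08*8.9712e-14*2028/4.9
D = 0.006089 Gy


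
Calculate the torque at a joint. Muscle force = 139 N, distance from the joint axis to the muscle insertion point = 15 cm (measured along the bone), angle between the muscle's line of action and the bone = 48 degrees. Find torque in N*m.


Torque = F * d * sin(theta)   (moment arm = d*sin(theta))
d = 15 cm = 0.15 m
Torque = 139 * 0.15 * sin(48)
Torque = 15.49 N*m


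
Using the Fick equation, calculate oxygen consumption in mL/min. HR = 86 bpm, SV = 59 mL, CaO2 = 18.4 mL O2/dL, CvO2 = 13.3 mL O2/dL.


CO = HR*SV = 86*59/1000 = 5.074 L/min
a-v O2 diff = 18.4 - 13.3 = 5.1 mL/dL
VO2 = CO * (CaO2-CvO2) * 10 dL/L
VO2 = 5.074 * 5.1 * 10
VO2 = 258.8 mL/min


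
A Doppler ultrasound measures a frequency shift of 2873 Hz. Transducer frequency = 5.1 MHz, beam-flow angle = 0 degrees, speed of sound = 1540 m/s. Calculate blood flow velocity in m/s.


v = fd * c / (2 * f0 * cos(theta))
v = 2873 * 1540 / (2 * 5.1000e+06 * cos(0))
v = 0.4338 m/s


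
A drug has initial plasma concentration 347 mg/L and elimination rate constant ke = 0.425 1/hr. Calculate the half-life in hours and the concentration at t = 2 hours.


t_half = ln(2) / ke = 0.693147 / 0.425 = 1.631 hr
C(t) = C0 * exp(-ke*t) = 347 * exp(-0.425*2)
C(2) = 148.3 mg/L


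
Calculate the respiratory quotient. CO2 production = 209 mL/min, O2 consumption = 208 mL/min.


RQ = VCO2 / VO2
RQ = 209 / 208
RQ = 1.005


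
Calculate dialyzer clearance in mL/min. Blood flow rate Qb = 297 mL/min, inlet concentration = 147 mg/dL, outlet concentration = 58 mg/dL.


K = Qb * (Cb_in - Cb_out) / Cb_in
K = 297 * (147 - 58) / 147
K = 179.8 mL/min


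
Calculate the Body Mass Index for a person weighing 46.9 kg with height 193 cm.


BMI = weight / height^2
height = 193 cm = 1.93 m
BMI = 46.9 / 1.93^2
BMI = 12.59 kg/m^2


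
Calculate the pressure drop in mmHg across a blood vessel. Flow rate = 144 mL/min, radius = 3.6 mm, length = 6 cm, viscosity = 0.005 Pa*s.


dP = 8*mu*L*Q / (pi*r^4)
Q = 144 mL/min = 2.4e-06 m^3/s
dP = 10.916 Pa = 10.916 / 133.322 mmHg = 0.08188 mmHg


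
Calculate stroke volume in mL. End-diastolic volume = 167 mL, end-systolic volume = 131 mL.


SV = EDV - ESV
SV = 167 - 131
SV = 36 mL


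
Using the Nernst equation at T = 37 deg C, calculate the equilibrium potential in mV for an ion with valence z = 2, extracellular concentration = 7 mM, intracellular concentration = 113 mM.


E = (RT/(zF)) * ln(C_out/C_in)
T = 37 + 273.15 = 310.15 K
E = (8.314 * 310.15 / (2 * 96485)) * ln(7/113)
E = -37.17 mV


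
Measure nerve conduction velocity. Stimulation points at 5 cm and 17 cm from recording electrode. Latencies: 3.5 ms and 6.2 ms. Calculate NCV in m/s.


Distance = (17 - 5) / 100 = 0.12 m
dt = (6.2 - 3.5) / 1000 = 0.0027 s
NCV = dist / dt = 44.44 m/s


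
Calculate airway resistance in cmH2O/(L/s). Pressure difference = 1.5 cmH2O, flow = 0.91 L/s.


R = dP / flow
R = 1.5 / 0.91
R = 1.648 cmH2O/(L/s)


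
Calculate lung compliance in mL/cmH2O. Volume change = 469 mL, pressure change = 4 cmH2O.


C = dV / dP
C = 469 / 4
C = 117.2 mL/cmH2O


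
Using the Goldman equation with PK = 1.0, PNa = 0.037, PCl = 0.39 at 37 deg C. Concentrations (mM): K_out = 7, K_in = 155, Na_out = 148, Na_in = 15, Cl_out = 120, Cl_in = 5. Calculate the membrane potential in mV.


Vm = (RT/F)*ln((PK*Ko + PNa*Nao + PCl*Cli)/(PK*Ki + PNa*Nai + PCl*Clo))
Numer = 14.426, Denom = 202.355
Vm = -70.58 mV


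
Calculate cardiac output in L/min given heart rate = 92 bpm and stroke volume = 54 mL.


CO = HR * SV
CO = 92 * 54 / 1000
CO = 4.968 L/min


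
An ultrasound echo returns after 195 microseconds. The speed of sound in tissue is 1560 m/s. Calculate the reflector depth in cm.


depth = c * t / 2
t = 195 us = 1.9500e-04 s
depth = 1560 * 1.9500e-04 / 2
depth = 0.1521 m = 15.21 cm


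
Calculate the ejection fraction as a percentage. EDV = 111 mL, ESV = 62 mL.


SV = EDV - ESV = 111 - 62 = 49 mL
EF = SV/EDV * 100 = 49/111 * 100
EF = 44.14%


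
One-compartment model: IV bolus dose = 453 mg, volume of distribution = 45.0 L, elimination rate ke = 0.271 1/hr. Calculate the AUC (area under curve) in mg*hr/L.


C0 = Dose/Vd = 453/45.0 = 10.0667 mg/L
AUC = C0/ke = 10.0667/0.271
AUC = 37.15 mg*hr/L


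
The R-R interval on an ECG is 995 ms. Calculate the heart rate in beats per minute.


HR = 60 / RR_interval(s)
RR = 995 ms = 0.995 s
HR = 60 / 0.995 = 60.3 bpm


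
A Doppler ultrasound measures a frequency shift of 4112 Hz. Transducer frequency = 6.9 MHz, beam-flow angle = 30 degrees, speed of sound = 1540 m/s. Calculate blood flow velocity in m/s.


v = fd * c / (2 * f0 * cos(theta))
v = 4112 * 1540 / (2 * 6.9000e+06 * cos(30))
v = 0.5299 m/s


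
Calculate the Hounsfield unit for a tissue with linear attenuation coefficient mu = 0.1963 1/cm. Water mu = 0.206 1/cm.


HU = ((mu_tissue - mu_water) / mu_water) * 1000
HU = ((0.1963 - 0.206) / 0.206) * 1000
HU = -47.09


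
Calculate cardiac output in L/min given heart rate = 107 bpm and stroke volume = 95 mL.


CO = HR * SV
CO = 107 * 95 / 1000
CO = 10.16 L/min


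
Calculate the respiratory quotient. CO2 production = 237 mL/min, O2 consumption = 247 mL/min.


RQ = VCO2 / VO2
RQ = 237 / 247
RQ = 0.9595


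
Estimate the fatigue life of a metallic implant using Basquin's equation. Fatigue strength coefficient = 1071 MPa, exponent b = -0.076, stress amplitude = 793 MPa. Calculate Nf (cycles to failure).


sigma_a = sigma_f' * (2Nf)^b
2Nf = (sigma_a/sigma_f')^(1/b)
2Nf = (793/1071)^(1/-0.076)
2Nf = 52.157831
Nf = 26.08


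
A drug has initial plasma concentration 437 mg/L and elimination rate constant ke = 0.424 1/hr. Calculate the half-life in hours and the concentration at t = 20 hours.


t_half = ln(2) / ke = 0.693147 / 0.424 = 1.635 hr
C(t) = C0 * exp(-ke*t) = 437 * exp(-0.424*20)
C(20) = 0.09071 mg/L


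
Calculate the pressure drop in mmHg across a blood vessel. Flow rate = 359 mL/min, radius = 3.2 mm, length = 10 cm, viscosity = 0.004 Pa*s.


dP = 8*mu*L*Q / (pi*r^4)
Q = 359 mL/min = 5.98333e-06 m^3/s
dP = 58.1223 Pa = 58.1223 / 133.322 mmHg = 0.436 mmHg


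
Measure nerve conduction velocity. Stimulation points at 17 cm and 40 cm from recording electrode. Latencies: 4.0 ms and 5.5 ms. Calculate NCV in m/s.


Distance = (40 - 17) / 100 = 0.23 m
dt = (5.5 - 4.0) / 1000 = 0.0015 s
NCV = dist / dt = 153.3 m/s


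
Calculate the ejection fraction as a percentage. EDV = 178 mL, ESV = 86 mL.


SV = EDV - ESV = 178 - 86 = 92 mL
EF = SV/EDV * 100 = 92/178 * 100
EF = 51.69%


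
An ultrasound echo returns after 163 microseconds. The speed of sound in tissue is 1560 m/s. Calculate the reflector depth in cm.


depth = c * t / 2
t = 163 us = 1.6300e-04 s
depth = 1560 * 1.6300e-04 / 2
depth = 0.12714 m = 12.714 cm


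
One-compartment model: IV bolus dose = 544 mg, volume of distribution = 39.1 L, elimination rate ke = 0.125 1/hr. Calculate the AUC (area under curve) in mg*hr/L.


C0 = Dose/Vd = 544/39.1 = 13.913 mg/L
AUC = C0/ke = 13.913/0.125
AUC = 111.3 mg*hr/L


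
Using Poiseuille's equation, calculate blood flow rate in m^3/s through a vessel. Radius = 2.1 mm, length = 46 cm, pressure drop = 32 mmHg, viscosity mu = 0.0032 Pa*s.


Q = pi*r^4*dP / (8*mu*L)
r = 0.0021 m, L = 0.46 m
dP = 32 mmHg = 4266.304 Pa
Q = 2.2135e-05 m^3/s


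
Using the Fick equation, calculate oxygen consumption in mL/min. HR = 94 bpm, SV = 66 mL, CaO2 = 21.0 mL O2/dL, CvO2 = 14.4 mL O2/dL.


CO = HR*SV = 94*66/1000 = 6.204 L/min
a-v O2 diff = 21.0 - 14.4 = 6.6 mL/dL
VO2 = CO * (CaO2-CvO2) * 10 dL/L
VO2 = 6.204 * 6.6 * 10
VO2 = 409.5 mL/min


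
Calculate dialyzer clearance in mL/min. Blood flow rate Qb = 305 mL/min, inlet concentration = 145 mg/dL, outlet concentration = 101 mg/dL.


K = Qb * (Cb_in - Cb_out) / Cb_in
K = 305 * (145 - 101) / 145
K = 92.55 mL/min


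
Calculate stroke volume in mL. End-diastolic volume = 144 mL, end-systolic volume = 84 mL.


SV = EDV - ESV
SV = 144 - 84
SV = 60 mL


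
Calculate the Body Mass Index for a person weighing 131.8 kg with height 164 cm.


BMI = weight / height^2
height = 164 cm = 1.64 m
BMI = 131.8 / 1.64^2
BMI = 49 kg/m^2


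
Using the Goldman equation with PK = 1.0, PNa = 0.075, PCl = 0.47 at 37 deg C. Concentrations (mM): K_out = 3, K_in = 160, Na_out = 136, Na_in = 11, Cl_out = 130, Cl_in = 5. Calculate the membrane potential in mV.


Vm = (RT/F)*ln((PK*Ko + PNa*Nao + PCl*Cli)/(PK*Ki + PNa*Nai + PCl*Clo))
Numer = 15.55, Denom = 221.925
Vm = -71.04 mV


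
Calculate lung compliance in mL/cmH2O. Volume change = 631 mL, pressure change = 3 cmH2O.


C = dV / dP
C = 631 / 3
C = 210.3 mL/cmH2O


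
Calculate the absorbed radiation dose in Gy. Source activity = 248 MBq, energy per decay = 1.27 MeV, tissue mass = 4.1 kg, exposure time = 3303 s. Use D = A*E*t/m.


A = 248 MBq = 2.4800e+08 Bq
E = 1.27 MeV = 2.03454e-13 J
D = A*E*t/m = 2.4800e+08*2.03454e-13*3303/4.1
D = 0.04065 Gy


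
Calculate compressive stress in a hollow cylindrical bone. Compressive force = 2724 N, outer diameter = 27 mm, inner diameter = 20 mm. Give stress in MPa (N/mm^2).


A = pi*(r_o^2 - r_i^2)
r_o = 13.5 mm, r_i = 10 mm
A = 258.396 mm^2
sigma = F/A = 2724 / 258.396
sigma = 10.54 MPa


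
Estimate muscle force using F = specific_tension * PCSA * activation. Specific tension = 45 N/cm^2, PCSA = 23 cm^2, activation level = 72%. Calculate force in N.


F = sigma * PCSA * activation
F = 45 * 23 * 0.72
F = 745.2 N


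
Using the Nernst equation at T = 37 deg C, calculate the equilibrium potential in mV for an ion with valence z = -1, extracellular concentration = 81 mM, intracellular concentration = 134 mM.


E = (RT/(zF)) * ln(C_out/C_in)
T = 37 + 273.15 = 310.15 K
E = (8.314 * 310.15 / (-1 * 96485)) * ln(81/134)
E = 13.45 mV


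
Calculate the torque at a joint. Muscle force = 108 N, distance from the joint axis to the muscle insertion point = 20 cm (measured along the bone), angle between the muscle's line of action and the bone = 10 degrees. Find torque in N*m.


Torque = F * d * sin(theta)   (moment arm = d*sin(theta))
d = 20 cm = 0.2 m
Torque = 108 * 0.2 * sin(10)
Torque = 3.751 N*m


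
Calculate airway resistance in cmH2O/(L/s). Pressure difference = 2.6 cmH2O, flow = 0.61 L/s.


R = dP / flow
R = 2.6 / 0.61
R = 4.262 cmH2O/(L/s)


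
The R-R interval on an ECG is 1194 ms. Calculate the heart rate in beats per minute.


HR = 60 / RR_interval(s)
RR = 1194 ms = 1.194 s
HR = 60 / 1.194 = 50.25 bpm


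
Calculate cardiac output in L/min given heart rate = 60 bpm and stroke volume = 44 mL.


CO = HR * SV
CO = 60 * 44 / 1000
CO = 2.64 L/min


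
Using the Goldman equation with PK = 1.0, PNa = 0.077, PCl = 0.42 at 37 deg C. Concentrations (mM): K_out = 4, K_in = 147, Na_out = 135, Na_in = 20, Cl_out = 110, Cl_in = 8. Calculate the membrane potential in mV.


Vm = (RT/F)*ln((PK*Ko + PNa*Nao + PCl*Cli)/(PK*Ki + PNa*Nai + PCl*Clo))
Numer = 17.755, Denom = 194.74
Vm = -64.01 mV


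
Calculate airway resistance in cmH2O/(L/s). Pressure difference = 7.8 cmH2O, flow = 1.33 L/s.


R = dP / flow
R = 7.8 / 1.33
R = 5.865 cmH2O/(L/s)


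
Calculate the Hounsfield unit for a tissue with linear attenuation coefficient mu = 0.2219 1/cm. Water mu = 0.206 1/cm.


HU = ((mu_tissue - mu_water) / mu_water) * 1000
HU = ((0.2219 - 0.206) / 0.206) * 1000
HU = 77.18


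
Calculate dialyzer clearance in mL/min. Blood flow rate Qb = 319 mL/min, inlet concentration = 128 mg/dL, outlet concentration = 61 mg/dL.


K = Qb * (Cb_in - Cb_out) / Cb_in
K = 319 * (128 - 61) / 128
K = 167 mL/min


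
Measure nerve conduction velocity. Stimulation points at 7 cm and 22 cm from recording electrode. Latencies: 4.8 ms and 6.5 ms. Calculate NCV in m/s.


Distance = (22 - 7) / 100 = 0.15 m
dt = (6.5 - 4.8) / 1000 = 0.0017 s
NCV = dist / dt = 88.24 m/s


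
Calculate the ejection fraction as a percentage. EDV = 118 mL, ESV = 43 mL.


SV = EDV - ESV = 118 - 43 = 75 mL
EF = SV/EDV * 100 = 75/118 * 100
EF = 63.56%


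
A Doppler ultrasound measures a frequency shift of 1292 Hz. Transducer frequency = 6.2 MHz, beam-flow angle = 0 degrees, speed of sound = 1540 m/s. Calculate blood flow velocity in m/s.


v = fd * c / (2 * f0 * cos(theta))
v = 1292 * 1540 / (2 * 6.2000e+06 * cos(0))
v = 0.1605 m/s


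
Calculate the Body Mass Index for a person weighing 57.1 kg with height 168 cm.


BMI = weight / height^2
height = 168 cm = 1.68 m
BMI = 57.1 / 1.68^2
BMI = 20.23 kg/m^2


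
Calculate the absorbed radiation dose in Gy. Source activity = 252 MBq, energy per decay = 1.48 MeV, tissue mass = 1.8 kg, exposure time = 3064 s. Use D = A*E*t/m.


A = 252 MBq = 2.5200e+08 Bq
E = 1.48 MeV = 2.37096e-13 J
D = A*E*t/m = 2.5200e+08*2.37096e-13*3064/1.8
D = 0.1017 Gy


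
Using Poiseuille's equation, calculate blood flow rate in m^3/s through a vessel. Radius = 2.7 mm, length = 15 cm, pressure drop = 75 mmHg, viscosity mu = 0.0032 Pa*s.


Q = pi*r^4*dP / (8*mu*L)
r = 0.0027 m, L = 0.15 m
dP = 75 mmHg = 9999.15 Pa
Q = 4.3475e-04 m^3/s


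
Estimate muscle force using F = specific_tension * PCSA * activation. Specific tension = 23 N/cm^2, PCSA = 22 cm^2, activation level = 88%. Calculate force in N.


F = sigma * PCSA * activation
F = 23 * 22 * 0.88
F = 445.3 N


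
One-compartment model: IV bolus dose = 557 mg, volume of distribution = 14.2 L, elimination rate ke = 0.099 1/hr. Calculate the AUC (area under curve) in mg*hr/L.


C0 = Dose/Vd = 557/14.2 = 39.2254 mg/L
AUC = C0/ke = 39.2254/0.099
AUC = 396.2 mg*hr/L


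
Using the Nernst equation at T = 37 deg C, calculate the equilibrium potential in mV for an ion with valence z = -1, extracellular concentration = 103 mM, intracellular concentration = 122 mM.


E = (RT/(zF)) * ln(C_out/C_in)
T = 37 + 273.15 = 310.15 K
E = (8.314 * 310.15 / (-1 * 96485)) * ln(103/122)
E = 4.524 mV


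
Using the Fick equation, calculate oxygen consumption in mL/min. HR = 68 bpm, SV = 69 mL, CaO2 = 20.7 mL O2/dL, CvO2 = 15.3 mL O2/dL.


CO = HR*SV = 68*69/1000 = 4.692 L/min
a-v O2 diff = 20.7 - 15.3 = 5.4 mL/dL
VO2 = CO * (CaO2-CvO2) * 10 dL/L
VO2 = 4.692 * 5.4 * 10
VO2 = 253.4 mL/min


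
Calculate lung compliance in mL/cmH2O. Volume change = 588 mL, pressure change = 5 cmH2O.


C = dV / dP
C = 588 / 5
C = 117.6 mL/cmH2O


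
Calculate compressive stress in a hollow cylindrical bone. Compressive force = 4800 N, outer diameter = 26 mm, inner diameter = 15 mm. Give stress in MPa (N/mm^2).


A = pi*(r_o^2 - r_i^2)
r_o = 13 mm, r_i = 7.5 mm
A = 354.215 mm^2
sigma = F/A = 4800 / 354.215
sigma = 13.55 MPa


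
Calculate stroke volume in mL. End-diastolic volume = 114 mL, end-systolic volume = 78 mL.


SV = EDV - ESV
SV = 114 - 78
SV = 36 mL


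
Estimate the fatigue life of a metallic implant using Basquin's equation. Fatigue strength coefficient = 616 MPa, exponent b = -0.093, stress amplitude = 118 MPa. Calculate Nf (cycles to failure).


sigma_a = sigma_f' * (2Nf)^b
2Nf = (sigma_a/sigma_f')^(1/b)
2Nf = (118/616)^(1/-0.093)
2Nf = 52142323
Nf = 2.6071e+07


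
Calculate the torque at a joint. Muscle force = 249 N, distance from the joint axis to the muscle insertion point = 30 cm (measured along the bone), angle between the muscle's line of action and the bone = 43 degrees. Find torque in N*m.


Torque = F * d * sin(theta)   (moment arm = d*sin(theta))
d = 30 cm = 0.3 m
Torque = 249 * 0.3 * sin(43)
Torque = 50.95 N*m


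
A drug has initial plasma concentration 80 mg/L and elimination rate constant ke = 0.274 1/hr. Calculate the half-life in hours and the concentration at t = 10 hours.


t_half = ln(2) / ke = 0.693147 / 0.274 = 2.53 hr
C(t) = C0 * exp(-ke*t) = 80 * exp(-0.274*10)
C(10) = 5.166 mg/L


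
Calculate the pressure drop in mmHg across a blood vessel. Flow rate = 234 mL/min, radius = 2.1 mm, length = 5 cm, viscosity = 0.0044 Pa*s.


dP = 8*mu*L*Q / (pi*r^4)
Q = 234 mL/min = 3.9e-06 m^3/s
dP = 112.344 Pa = 112.344 / 133.322 mmHg = 0.8427 mmHg


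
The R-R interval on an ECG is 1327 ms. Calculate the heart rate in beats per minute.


HR = 60 / RR_interval(s)
RR = 1327 ms = 1.327 s
HR = 60 / 1.327 = 45.21 bpm


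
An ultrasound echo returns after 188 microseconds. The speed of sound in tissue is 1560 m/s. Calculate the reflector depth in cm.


depth = c * t / 2
t = 188 us = 1.8800e-04 s
depth = 1560 * 1.8800e-04 / 2
depth = 0.14664 m = 14.664 cm


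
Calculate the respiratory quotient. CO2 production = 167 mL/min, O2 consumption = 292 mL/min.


RQ = VCO2 / VO2
RQ = 167 / 292
RQ = 0.5719


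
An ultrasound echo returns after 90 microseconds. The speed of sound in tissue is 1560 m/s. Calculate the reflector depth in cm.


depth = c * t / 2
t = 90 us = 9.0000e-05 s
depth = 1560 * 9.0000e-05 / 2
depth = 0.0702 m = 7.02 cm


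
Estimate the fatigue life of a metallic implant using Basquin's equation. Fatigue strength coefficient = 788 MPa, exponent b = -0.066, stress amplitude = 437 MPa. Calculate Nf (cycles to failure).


sigma_a = sigma_f' * (2Nf)^b
2Nf = (sigma_a/sigma_f')^(1/b)
2Nf = (437/788)^(1/-0.066)
2Nf = 7576.4606
Nf = 3788


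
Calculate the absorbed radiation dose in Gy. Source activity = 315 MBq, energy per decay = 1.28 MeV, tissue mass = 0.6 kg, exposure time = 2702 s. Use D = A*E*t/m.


A = 315 MBq = 3.1500e+08 Bq
E = 1.28 MeV = 2.05056e-13 J
D = A*E*t/m = 3.1500e+08*2.05056e-13*2702/0.6
D = 0.2909 Gy


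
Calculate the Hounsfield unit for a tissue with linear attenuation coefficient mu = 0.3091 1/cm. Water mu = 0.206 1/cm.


HU = ((mu_tissue - mu_water) / mu_water) * 1000
HU = ((0.3091 - 0.206) / 0.206) * 1000
HU = 500.5


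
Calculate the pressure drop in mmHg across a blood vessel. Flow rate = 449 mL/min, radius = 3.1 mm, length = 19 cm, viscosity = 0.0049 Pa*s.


dP = 8*mu*L*Q / (pi*r^4)
Q = 449 mL/min = 7.48333e-06 m^3/s
dP = 192.105 Pa = 192.105 / 133.322 mmHg = 1.441 mmHg


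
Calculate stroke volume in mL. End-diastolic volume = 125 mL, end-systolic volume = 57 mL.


SV = EDV - ESV
SV = 125 - 57
SV = 68 mL


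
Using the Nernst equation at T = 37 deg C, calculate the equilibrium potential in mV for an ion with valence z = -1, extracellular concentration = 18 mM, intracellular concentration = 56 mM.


E = (RT/(zF)) * ln(C_out/C_in)
T = 37 + 273.15 = 310.15 K
E = (8.314 * 310.15 / (-1 * 96485)) * ln(18/56)
E = 30.33 mV


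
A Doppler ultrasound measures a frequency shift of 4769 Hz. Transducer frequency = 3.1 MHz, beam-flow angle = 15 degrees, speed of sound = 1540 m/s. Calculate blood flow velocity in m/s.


v = fd * c / (2 * f0 * cos(theta))
v = 4769 * 1540 / (2 * 3.1000e+06 * cos(15))
v = 1.226 m/s


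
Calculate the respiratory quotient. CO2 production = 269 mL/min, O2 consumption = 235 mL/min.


RQ = VCO2 / VO2
RQ = 269 / 235
RQ = 1.145


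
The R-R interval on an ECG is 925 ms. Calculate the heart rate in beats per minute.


HR = 60 / RR_interval(s)
RR = 925 ms = 0.925 s
HR = 60 / 0.925 = 64.86 bpm


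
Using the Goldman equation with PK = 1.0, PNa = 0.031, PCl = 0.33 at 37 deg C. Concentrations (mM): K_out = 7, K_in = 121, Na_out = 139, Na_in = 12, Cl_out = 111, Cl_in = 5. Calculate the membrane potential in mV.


Vm = (RT/F)*ln((PK*Ko + PNa*Nao + PCl*Cli)/(PK*Ki + PNa*Nai + PCl*Clo))
Numer = 12.959, Denom = 158.002
Vm = -66.83 mV


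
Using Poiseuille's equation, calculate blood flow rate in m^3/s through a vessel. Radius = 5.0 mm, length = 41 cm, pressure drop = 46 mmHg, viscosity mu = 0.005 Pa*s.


Q = pi*r^4*dP / (8*mu*L)
r = 0.005 m, L = 0.41 m
dP = 46 mmHg = 6132.812 Pa
Q = 7.3425e-04 m^3/s


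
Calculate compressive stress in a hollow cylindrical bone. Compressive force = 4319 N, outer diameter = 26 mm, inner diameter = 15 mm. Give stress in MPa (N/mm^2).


A = pi*(r_o^2 - r_i^2)
r_o = 13 mm, r_i = 7.5 mm
A = 354.215 mm^2
sigma = F/A = 4319 / 354.215
sigma = 12.19 MPa


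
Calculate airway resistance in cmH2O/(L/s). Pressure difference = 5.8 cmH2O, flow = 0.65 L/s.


R = dP / flow
R = 5.8 / 0.65
R = 8.923 cmH2O/(L/s)


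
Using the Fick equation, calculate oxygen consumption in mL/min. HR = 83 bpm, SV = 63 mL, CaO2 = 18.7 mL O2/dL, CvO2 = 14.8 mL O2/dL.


CO = HR*SV = 83*63/1000 = 5.229 L/min
a-v O2 diff = 18.7 - 14.8 = 3.9 mL/dL
VO2 = CO * (CaO2-CvO2) * 10 dL/L
VO2 = 5.229 * 3.9 * 10
VO2 = 203.9 mL/min
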